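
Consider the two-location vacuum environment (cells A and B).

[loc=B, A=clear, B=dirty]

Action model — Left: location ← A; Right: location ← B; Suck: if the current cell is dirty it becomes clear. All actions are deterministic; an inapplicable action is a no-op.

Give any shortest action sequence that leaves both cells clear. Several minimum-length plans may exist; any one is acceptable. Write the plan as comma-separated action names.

Suck

[1] after Suck: in B — A clear, B clear
min 1: B is dirty, one Suck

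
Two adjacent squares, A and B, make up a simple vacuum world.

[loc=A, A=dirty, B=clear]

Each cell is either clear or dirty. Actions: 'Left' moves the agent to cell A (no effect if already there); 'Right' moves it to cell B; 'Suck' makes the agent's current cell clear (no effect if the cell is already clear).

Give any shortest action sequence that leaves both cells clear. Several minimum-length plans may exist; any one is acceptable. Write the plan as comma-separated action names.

Suck

t=1 Suck ⇒ (A; A:clear, B:clear)
min 1: A is dirty, one Suck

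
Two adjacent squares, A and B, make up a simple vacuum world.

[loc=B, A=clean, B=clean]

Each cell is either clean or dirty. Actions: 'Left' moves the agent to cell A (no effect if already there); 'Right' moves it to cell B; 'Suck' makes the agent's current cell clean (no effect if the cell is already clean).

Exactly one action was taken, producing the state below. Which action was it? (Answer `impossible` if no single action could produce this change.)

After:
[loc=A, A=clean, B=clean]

Left

try  Left: <A|clean|clean>  ← match
try Right: <B|clean|clean>
try  Suck: <B|clean|clean>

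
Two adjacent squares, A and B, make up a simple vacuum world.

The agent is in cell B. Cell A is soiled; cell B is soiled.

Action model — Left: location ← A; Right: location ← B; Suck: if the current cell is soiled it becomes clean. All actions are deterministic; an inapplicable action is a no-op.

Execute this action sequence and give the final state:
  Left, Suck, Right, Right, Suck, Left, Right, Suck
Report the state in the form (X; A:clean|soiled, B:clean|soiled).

[1] after Left: (A; A:soiled, B:soiled)
[2] after Suck: (A; A:clean, B:soiled)
[3] after Right: (B; A:clean, B:soiled)
[4] after Right: (B; A:clean, B:soiled)
[5] after Suck: (B; A:clean, B:clean)
[6] after Left: (A; A:clean, B:clean)
[7] after Right: (B; A:clean, B:clean)
[8] after Suck: (B; A:clean, B:clean)

(B; A:clean, B:clean)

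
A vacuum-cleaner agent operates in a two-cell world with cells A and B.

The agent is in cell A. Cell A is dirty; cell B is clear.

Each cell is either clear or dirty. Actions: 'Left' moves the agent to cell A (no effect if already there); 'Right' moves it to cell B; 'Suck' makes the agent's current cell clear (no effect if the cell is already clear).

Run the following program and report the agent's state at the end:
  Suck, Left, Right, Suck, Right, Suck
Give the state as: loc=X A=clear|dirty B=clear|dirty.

loc=B A=clear B=clear

Suck (#1): loc=A A=clear B=clear
Left (#2): loc=A A=clear B=clear
Right (#3): loc=B A=clear B=clear
Suck (#4): loc=B A=clear B=clear
Right (#5): loc=B A=clear B=clear
Suck (#6): loc=B A=clear B=clear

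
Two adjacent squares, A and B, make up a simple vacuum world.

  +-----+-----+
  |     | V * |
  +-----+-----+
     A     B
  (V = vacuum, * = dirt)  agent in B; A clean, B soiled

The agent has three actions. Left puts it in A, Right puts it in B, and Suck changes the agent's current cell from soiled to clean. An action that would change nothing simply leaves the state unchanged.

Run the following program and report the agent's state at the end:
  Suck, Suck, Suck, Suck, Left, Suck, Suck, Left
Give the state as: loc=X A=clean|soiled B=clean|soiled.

[1] after Suck: loc=B A=clean B=clean
[2] after Suck: loc=B A=clean B=clean
[3] after Suck: loc=B A=clean B=clean
[4] after Suck: loc=B A=clean B=clean
[5] after Left: loc=A A=clean B=clean
[6] after Suck: loc=A A=clean B=clean
[7] after Suck: loc=A A=clean B=clean
[8] after Left: loc=A A=clean B=clean

loc=A A=clean B=clean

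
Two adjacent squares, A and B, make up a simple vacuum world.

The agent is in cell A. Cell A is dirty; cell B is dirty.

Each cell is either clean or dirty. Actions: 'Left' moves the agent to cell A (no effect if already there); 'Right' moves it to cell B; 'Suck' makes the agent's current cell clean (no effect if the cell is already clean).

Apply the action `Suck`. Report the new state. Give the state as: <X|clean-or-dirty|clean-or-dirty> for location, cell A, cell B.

start: <A|dirty|dirty>
step 1/1 (Suck): <A|clean|dirty>

<A|clean|dirty>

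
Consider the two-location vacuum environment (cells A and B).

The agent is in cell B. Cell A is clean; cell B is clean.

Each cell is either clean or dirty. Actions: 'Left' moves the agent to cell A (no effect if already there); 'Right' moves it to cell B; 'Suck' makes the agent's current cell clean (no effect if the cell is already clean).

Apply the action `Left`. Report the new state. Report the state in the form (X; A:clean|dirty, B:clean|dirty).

start: (B; A:clean, B:clean)
t=1 Left ⇒ (A; A:clean, B:clean)

(A; A:clean, B:clean)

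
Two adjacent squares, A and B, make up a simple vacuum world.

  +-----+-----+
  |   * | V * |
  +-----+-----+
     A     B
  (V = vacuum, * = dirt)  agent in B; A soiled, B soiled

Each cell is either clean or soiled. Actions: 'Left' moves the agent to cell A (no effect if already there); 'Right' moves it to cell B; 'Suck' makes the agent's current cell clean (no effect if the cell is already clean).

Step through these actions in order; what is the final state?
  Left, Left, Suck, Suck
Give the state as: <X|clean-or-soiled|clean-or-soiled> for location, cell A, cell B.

step 1/4 (Left): <A|soiled|soiled>
step 2/4 (Left): <A|soiled|soiled>
step 3/4 (Suck): <A|clean|soiled>
step 4/4 (Suck): <A|clean|soiled>

<A|clean|soiled>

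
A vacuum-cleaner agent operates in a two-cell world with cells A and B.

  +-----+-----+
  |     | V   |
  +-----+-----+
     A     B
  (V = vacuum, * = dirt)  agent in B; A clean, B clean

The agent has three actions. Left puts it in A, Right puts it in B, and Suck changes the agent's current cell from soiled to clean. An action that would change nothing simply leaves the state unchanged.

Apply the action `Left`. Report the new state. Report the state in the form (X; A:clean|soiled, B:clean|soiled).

start: (B; A:clean, B:clean)
1. Left → (A; A:clean, B:clean)

(A; A:clean, B:clean)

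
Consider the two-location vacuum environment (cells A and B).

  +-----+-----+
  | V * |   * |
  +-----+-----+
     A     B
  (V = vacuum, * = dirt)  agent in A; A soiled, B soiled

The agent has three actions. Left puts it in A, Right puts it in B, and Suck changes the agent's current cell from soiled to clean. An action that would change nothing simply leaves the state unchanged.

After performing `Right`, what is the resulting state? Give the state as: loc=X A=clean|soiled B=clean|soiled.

start: loc=A A=soiled B=soiled
t=1 Right ⇒ loc=B A=soiled B=soiled

loc=B A=soiled B=soiled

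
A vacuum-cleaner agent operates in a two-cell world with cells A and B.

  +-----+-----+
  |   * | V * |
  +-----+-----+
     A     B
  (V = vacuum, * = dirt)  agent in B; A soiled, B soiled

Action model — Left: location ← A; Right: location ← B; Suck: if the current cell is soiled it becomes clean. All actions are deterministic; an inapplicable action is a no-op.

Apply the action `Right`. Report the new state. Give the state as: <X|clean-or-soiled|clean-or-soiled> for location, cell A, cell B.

start: <B|soiled|soiled>
[1] after Right: <B|soiled|soiled>

<B|soiled|soiled>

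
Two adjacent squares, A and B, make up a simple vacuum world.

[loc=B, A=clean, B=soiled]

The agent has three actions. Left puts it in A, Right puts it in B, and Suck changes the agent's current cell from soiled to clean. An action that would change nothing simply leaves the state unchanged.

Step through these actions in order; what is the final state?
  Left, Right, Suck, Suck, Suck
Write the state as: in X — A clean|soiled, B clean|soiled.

in B — A clean, B clean

step 1/5 (Left): in A — A clean, B soiled
step 2/5 (Right): in B — A clean, B soiled
step 3/5 (Suck): in B — A clean, B clean
step 4/5 (Suck): in B — A clean, B clean
step 5/5 (Suck): in B — A clean, B clean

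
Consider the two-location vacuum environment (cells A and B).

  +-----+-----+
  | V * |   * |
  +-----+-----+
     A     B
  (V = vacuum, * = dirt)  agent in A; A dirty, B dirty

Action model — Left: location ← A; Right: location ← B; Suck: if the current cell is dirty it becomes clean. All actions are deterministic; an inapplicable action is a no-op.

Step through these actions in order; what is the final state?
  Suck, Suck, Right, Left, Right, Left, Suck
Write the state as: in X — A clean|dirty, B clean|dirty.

in A — A clean, B dirty

1. Suck → in A — A clean, B dirty
2. Suck → in A — A clean, B dirty
3. Right → in B — A clean, B dirty
4. Left → in A — A clean, B dirty
5. Right → in B — A clean, B dirty
6. Left → in A — A clean, B dirty
7. Suck → in A — A clean, B dirty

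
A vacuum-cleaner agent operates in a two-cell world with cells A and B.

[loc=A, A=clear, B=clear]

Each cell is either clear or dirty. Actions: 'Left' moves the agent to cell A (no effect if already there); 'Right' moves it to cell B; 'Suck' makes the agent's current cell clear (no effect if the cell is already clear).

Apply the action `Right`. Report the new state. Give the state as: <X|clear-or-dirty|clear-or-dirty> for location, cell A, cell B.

<B|clear|clear>

start: <A|clear|clear>
step 1/1 (Right): <B|clear|clear>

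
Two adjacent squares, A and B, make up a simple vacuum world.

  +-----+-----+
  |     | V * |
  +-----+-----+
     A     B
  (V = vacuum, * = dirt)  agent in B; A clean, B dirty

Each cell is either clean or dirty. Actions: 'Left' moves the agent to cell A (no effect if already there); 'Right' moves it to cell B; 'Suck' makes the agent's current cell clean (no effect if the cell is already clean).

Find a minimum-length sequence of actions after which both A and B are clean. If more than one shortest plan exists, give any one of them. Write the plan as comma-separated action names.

Suck

1) do Suck; now (B; A:clean, B:clean)
min 1: B is dirty, one Suck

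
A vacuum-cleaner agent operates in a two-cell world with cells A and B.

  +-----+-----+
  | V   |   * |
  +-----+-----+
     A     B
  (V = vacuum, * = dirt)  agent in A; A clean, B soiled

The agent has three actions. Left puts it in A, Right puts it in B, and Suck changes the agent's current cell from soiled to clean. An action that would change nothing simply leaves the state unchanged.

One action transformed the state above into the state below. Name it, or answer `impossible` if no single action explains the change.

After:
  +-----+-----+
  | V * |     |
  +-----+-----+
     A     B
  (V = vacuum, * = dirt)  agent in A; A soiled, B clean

impossible

try  Left: (A; A:clean, B:soiled)
try Right: (B; A:clean, B:soiled)
try  Suck: (A; A:clean, B:soiled)
no single action produces the after-state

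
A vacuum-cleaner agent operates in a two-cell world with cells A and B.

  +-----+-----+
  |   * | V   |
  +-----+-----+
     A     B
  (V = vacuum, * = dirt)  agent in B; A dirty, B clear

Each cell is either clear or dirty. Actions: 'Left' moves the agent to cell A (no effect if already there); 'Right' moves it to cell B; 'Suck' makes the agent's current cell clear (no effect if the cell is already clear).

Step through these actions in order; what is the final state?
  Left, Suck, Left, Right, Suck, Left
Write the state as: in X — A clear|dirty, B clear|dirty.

1. Left → in A — A dirty, B clear
2. Suck → in A — A clear, B clear
3. Left → in A — A clear, B clear
4. Right → in B — A clear, B clear
5. Suck → in B — A clear, B clear
6. Left → in A — A clear, B clear

in A — A clear, B clear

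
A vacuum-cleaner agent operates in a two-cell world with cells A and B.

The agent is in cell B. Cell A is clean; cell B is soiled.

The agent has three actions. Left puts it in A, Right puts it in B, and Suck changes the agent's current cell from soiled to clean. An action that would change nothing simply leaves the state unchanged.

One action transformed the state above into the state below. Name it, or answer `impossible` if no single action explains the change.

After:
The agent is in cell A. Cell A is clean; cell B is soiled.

Left

try  Left: loc=A A=clean B=soiled  ← match
try Right: loc=B A=clean B=soiled
try  Suck: loc=B A=clean B=clean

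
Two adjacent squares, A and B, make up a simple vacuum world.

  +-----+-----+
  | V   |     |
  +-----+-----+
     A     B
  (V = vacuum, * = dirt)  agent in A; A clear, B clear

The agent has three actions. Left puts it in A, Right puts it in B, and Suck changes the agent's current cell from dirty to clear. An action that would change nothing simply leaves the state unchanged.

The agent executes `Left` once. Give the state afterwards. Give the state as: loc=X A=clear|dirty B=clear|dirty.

start: loc=A A=clear B=clear
step 1/1 (Left): loc=A A=clear B=clear

loc=A A=clear B=clear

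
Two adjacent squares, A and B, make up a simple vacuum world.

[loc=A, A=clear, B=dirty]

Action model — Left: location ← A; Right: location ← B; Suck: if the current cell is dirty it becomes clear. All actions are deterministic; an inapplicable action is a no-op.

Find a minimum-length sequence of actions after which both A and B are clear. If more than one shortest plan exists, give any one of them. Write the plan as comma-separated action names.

Right, Suck

t=1 Right ⇒ <B|clear|dirty>
t=2 Suck ⇒ <B|clear|clear>
min 2: go B then Suck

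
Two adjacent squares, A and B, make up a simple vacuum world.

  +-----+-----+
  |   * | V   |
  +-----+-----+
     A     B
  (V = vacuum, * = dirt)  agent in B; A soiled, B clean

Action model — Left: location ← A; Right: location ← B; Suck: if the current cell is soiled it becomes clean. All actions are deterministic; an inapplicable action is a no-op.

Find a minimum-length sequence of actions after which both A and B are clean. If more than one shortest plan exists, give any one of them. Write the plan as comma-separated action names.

Left, Suck

1. Left → <A|soiled|clean>
2. Suck → <A|clean|clean>
min 2: go A then Suck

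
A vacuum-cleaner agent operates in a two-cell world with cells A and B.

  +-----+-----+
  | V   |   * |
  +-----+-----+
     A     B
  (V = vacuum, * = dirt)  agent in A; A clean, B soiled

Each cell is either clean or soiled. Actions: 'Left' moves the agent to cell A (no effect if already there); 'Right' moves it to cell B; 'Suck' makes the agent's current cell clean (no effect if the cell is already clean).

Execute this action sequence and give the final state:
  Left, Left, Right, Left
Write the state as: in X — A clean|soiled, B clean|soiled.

1. Left → in A — A clean, B soiled
2. Left → in A — A clean, B soiled
3. Right → in B — A clean, B soiled
4. Left → in A — A clean, B soiled

in A — A clean, B soiled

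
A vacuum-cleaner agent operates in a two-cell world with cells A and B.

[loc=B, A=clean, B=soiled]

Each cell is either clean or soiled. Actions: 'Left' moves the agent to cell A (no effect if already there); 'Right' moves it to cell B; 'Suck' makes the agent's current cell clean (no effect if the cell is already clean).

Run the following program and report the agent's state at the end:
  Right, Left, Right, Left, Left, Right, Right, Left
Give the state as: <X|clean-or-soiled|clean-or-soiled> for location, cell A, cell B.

<A|clean|soiled>

1) do Right; now <B|clean|soiled>
2) do Left; now <A|clean|soiled>
3) do Right; now <B|clean|soiled>
4) do Left; now <A|clean|soiled>
5) do Left; now <A|clean|soiled>
6) do Right; now <B|clean|soiled>
7) do Right; now <B|clean|soiled>
8) do Left; now <A|clean|soiled>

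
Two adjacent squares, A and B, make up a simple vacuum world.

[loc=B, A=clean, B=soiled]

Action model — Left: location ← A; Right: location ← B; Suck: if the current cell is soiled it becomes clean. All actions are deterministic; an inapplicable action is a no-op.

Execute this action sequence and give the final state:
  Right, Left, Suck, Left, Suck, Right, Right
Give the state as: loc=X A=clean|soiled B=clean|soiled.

step 1/7 (Right): loc=B A=clean B=soiled
step 2/7 (Left): loc=A A=clean B=soiled
step 3/7 (Suck): loc=A A=clean B=soiled
step 4/7 (Left): loc=A A=clean B=soiled
step 5/7 (Suck): loc=A A=clean B=soiled
step 6/7 (Right): loc=B A=clean B=soiled
step 7/7 (Right): loc=B A=clean B=soiled

loc=B A=clean B=soiled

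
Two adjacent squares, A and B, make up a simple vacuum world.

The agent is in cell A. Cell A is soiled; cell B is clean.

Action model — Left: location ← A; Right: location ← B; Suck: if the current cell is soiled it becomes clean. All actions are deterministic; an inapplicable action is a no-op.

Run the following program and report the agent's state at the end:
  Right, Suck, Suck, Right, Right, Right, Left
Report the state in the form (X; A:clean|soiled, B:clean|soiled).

step 1/7 (Right): (B; A:soiled, B:clean)
step 2/7 (Suck): (B; A:soiled, B:clean)
step 3/7 (Suck): (B; A:soiled, B:clean)
step 4/7 (Right): (B; A:soiled, B:clean)
step 5/7 (Right): (B; A:soiled, B:clean)
step 6/7 (Right): (B; A:soiled, B:clean)
step 7/7 (Left): (A; A:soiled, B:clean)

(A; A:soiled, B:clean)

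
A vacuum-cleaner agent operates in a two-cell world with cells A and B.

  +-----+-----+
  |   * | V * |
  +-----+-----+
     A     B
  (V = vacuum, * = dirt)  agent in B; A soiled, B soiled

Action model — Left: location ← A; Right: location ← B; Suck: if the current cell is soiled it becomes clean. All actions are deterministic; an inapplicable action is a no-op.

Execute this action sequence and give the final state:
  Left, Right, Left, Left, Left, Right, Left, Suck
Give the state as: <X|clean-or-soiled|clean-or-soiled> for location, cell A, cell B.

<A|clean|soiled>

[1] after Left: <A|soiled|soiled>
[2] after Right: <B|soiled|soiled>
[3] after Left: <A|soiled|soiled>
[4] after Left: <A|soiled|soiled>
[5] after Left: <A|soiled|soiled>
[6] after Right: <B|soiled|soiled>
[7] after Left: <A|soiled|soiled>
[8] after Suck: <A|clean|soiled>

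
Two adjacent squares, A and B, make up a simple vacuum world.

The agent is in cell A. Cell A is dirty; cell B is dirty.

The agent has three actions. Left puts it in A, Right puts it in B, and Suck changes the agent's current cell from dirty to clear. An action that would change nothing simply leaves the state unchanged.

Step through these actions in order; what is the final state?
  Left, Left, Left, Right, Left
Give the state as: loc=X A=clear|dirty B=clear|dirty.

1) do Left; now loc=A A=dirty B=dirty
2) do Left; now loc=A A=dirty B=dirty
3) do Left; now loc=A A=dirty B=dirty
4) do Right; now loc=B A=dirty B=dirty
5) do Left; now loc=A A=dirty B=dirty

loc=A A=dirty B=dirty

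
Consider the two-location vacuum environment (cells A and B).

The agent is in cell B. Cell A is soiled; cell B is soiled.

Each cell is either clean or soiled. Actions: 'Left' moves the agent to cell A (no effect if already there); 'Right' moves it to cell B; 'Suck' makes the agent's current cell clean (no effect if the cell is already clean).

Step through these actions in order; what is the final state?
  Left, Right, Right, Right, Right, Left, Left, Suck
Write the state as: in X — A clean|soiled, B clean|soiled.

[1] after Left: in A — A soiled, B soiled
[2] after Right: in B — A soiled, B soiled
[3] after Right: in B — A soiled, B soiled
[4] after Right: in B — A soiled, B soiled
[5] after Right: in B — A soiled, B soiled
[6] after Left: in A — A soiled, B soiled
[7] after Left: in A — A soiled, B soiled
[8] after Suck: in A — A clean, B soiled

in A — A clean, B soiled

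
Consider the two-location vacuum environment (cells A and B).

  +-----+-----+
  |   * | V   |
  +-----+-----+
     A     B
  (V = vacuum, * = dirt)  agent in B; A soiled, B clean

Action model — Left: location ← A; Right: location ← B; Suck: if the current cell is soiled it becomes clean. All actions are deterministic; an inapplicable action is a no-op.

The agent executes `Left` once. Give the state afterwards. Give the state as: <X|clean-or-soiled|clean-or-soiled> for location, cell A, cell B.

<A|soiled|clean>

start: <B|soiled|clean>
t=1 Left ⇒ <A|soiled|clean>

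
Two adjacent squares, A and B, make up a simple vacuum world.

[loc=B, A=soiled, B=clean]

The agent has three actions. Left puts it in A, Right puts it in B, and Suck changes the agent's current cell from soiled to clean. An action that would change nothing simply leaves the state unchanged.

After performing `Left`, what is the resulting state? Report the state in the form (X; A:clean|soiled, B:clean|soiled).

start: (B; A:soiled, B:clean)
1. Left → (A; A:soiled, B:clean)

(A; A:soiled, B:clean)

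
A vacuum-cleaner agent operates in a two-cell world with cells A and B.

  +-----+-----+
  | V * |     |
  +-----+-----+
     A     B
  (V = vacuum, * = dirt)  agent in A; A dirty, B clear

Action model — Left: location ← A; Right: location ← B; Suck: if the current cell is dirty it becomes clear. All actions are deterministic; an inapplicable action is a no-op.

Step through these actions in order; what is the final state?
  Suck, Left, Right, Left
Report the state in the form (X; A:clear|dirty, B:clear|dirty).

(A; A:clear, B:clear)

[1] after Suck: (A; A:clear, B:clear)
[2] after Left: (A; A:clear, B:clear)
[3] after Right: (B; A:clear, B:clear)
[4] after Left: (A; A:clear, B:clear)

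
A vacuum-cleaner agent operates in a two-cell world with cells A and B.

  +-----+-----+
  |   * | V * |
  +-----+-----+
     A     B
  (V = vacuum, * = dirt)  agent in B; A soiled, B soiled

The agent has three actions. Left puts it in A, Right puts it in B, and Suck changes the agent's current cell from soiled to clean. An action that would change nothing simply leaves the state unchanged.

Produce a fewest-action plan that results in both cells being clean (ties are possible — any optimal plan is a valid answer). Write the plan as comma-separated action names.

1. Suck → loc=B A=soiled B=clean
2. Left → loc=A A=soiled B=clean
3. Suck → loc=A A=clean B=clean
min 3: Suck B + move + Suck A

Suck, Left, Suck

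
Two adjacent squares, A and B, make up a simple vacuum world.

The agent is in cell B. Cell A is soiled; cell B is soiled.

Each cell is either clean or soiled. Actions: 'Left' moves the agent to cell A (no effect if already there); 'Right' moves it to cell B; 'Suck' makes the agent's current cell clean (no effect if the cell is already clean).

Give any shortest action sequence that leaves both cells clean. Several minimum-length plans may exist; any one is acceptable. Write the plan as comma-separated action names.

[1] after Suck: <B|soiled|clean>
[2] after Left: <A|soiled|clean>
[3] after Suck: <A|clean|clean>
min 3: Suck B + move + Suck A

Suck, Left, Suck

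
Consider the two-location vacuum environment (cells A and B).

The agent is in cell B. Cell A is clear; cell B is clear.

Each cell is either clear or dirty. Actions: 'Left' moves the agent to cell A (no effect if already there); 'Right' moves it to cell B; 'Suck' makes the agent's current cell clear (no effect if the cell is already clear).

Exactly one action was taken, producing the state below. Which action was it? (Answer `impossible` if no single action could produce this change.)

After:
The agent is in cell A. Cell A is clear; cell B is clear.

Left

try  Left: <A|clear|clear>  ← match
try Right: <B|clear|clear>
try  Suck: <B|clear|clear>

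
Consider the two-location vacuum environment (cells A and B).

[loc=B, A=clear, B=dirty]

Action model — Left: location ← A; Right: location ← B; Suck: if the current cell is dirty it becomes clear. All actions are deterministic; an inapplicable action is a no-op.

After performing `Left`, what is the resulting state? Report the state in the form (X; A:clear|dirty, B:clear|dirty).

(A; A:clear, B:dirty)

start: (B; A:clear, B:dirty)
1) do Left; now (A; A:clear, B:dirty)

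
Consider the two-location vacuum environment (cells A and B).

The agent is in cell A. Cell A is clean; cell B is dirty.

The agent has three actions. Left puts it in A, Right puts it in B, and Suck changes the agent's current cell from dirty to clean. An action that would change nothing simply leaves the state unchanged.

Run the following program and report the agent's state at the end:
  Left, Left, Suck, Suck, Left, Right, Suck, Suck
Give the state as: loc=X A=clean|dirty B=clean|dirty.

loc=B A=clean B=clean

1. Left → loc=A A=clean B=dirty
2. Left → loc=A A=clean B=dirty
3. Suck → loc=A A=clean B=dirty
4. Suck → loc=A A=clean B=dirty
5. Left → loc=A A=clean B=dirty
6. Right → loc=B A=clean B=dirty
7. Suck → loc=B A=clean B=clean
8. Suck → loc=B A=clean B=clean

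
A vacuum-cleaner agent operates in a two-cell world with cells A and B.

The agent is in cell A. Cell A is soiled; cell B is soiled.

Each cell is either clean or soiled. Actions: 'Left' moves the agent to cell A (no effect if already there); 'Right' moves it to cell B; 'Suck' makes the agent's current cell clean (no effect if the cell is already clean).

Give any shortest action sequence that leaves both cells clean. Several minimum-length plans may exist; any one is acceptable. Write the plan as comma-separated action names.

Suck, Right, Suck

t=1 Suck ⇒ in A — A clean, B soiled
t=2 Right ⇒ in B — A clean, B soiled
t=3 Suck ⇒ in B — A clean, B clean
min 3: Suck A + move + Suck B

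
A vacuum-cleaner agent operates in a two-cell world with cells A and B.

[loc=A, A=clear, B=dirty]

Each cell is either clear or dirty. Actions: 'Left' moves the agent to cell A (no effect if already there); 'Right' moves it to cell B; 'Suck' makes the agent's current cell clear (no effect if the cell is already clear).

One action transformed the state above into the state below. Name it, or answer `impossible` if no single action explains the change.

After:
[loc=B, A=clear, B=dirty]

try  Left: (A; A:clear, B:dirty)
try Right: (B; A:clear, B:dirty)  ← match
try  Suck: (A; A:clear, B:dirty)

Right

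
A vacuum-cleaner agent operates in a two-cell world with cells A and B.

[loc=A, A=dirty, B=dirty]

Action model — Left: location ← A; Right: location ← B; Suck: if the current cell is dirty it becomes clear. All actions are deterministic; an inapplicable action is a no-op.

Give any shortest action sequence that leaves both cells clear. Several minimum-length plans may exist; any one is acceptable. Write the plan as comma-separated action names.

1) do Suck; now <A|clear|dirty>
2) do Right; now <B|clear|dirty>
3) do Suck; now <B|clear|clear>
min 3: Suck A + move + Suck B

Suck, Right, Suck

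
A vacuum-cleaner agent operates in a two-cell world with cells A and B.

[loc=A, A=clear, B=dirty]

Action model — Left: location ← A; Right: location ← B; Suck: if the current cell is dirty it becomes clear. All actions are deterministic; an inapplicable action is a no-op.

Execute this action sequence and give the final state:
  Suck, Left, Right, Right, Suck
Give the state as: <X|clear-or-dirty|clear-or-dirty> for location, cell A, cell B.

<B|clear|clear>

[1] after Suck: <A|clear|dirty>
[2] after Left: <A|clear|dirty>
[3] after Right: <B|clear|dirty>
[4] after Right: <B|clear|dirty>
[5] after Suck: <B|clear|clear>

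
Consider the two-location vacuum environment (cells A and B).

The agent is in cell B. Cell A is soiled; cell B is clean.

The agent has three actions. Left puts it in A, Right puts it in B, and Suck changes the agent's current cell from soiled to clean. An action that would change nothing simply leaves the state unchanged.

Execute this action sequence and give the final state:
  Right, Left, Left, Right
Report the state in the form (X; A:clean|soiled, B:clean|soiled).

1. Right → (B; A:soiled, B:clean)
2. Left → (A; A:soiled, B:clean)
3. Left → (A; A:soiled, B:clean)
4. Right → (B; A:soiled, B:clean)

(B; A:soiled, B:clean)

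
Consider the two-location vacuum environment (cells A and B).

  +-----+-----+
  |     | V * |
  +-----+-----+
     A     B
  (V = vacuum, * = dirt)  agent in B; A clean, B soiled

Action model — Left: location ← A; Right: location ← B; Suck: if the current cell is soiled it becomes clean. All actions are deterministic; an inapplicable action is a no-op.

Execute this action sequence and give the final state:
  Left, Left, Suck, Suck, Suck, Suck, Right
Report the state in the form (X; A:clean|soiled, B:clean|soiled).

(B; A:clean, B:soiled)

t=1 Left ⇒ (A; A:clean, B:soiled)
t=2 Left ⇒ (A; A:clean, B:soiled)
t=3 Suck ⇒ (A; A:clean, B:soiled)
t=4 Suck ⇒ (A; A:clean, B:soiled)
t=5 Suck ⇒ (A; A:clean, B:soiled)
t=6 Suck ⇒ (A; A:clean, B:soiled)
t=7 Right ⇒ (B; A:clean, B:soiled)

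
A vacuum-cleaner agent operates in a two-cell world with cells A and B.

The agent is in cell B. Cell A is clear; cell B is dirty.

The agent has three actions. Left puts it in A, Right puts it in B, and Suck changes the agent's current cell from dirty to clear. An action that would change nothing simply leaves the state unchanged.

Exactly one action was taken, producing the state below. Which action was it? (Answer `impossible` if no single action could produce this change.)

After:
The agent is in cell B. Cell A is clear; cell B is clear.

try  Left: loc=A A=clear B=dirty
try Right: loc=B A=clear B=dirty
try  Suck: loc=B A=clear B=clear  ← match

Suck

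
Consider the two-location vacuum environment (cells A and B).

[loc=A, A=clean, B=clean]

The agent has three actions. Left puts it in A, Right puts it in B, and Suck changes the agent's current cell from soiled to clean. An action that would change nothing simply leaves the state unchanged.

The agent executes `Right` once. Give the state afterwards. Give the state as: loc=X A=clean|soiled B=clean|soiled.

start: loc=A A=clean B=clean
t=1 Right ⇒ loc=B A=clean B=clean

loc=B A=clean B=clean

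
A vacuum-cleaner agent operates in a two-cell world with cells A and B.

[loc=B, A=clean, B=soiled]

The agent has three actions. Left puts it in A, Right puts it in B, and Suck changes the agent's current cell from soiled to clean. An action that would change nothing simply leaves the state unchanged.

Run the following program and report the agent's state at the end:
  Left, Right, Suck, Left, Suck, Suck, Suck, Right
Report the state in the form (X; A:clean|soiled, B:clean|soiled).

(B; A:clean, B:clean)

Left (#1): (A; A:clean, B:soiled)
Right (#2): (B; A:clean, B:soiled)
Suck (#3): (B; A:clean, B:clean)
Left (#4): (A; A:clean, B:clean)
Suck (#5): (A; A:clean, B:clean)
Suck (#6): (A; A:clean, B:clean)
Suck (#7): (A; A:clean, B:clean)
Right (#8): (B; A:clean, B:clean)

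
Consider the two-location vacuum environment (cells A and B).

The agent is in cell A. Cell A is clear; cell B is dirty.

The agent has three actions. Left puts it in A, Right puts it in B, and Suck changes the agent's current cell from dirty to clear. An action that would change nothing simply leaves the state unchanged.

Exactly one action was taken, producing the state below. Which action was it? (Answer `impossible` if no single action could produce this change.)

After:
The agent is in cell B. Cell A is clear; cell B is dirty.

Right

try  Left: (A; A:clear, B:dirty)
try Right: (B; A:clear, B:dirty)  ← match
try  Suck: (A; A:clear, B:dirty)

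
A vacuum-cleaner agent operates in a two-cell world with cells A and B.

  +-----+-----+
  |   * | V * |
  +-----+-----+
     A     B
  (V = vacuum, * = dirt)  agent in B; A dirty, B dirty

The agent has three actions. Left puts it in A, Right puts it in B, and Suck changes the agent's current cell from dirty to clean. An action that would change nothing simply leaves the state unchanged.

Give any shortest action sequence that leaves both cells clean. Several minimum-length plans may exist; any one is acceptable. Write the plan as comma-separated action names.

step 1/3 (Suck): (B; A:dirty, B:clean)
step 2/3 (Left): (A; A:dirty, B:clean)
step 3/3 (Suck): (A; A:clean, B:clean)
min 3: Suck B + move + Suck A

Suck, Left, Suck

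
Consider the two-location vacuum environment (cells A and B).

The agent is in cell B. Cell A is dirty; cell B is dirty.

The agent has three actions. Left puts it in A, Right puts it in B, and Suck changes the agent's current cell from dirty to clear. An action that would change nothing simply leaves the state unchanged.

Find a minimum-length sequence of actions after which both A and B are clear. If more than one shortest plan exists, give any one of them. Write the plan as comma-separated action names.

Suck, Left, Suck

[1] after Suck: in B — A dirty, B clear
[2] after Left: in A — A dirty, B clear
[3] after Suck: in A — A clear, B clear
min 3: Suck B + move + Suck A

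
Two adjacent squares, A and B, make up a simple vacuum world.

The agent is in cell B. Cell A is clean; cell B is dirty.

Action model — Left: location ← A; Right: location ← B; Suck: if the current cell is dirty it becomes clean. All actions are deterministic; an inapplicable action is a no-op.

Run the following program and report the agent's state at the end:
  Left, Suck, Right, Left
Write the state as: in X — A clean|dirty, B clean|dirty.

in A — A clean, B dirty

[1] after Left: in A — A clean, B dirty
[2] after Suck: in A — A clean, B dirty
[3] after Right: in B — A clean, B dirty
[4] after Left: in A — A clean, B dirty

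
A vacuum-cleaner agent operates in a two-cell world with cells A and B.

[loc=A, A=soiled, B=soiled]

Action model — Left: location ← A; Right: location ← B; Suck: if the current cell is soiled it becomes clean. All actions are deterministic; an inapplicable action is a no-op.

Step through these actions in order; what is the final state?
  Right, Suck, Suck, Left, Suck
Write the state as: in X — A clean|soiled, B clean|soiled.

step 1/5 (Right): in B — A soiled, B soiled
step 2/5 (Suck): in B — A soiled, B clean
step 3/5 (Suck): in B — A soiled, B clean
step 4/5 (Left): in A — A soiled, B clean
step 5/5 (Suck): in A — A clean, B clean

in A — A clean, B clean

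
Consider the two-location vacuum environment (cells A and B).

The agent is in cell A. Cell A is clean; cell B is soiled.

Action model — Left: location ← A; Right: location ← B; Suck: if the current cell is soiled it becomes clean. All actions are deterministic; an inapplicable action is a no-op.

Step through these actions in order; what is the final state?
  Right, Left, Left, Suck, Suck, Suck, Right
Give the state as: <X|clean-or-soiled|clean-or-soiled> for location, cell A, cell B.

<B|clean|soiled>

[1] after Right: <B|clean|soiled>
[2] after Left: <A|clean|soiled>
[3] after Left: <A|clean|soiled>
[4] after Suck: <A|clean|soiled>
[5] after Suck: <A|clean|soiled>
[6] after Suck: <A|clean|soiled>
[7] after Right: <B|clean|soiled>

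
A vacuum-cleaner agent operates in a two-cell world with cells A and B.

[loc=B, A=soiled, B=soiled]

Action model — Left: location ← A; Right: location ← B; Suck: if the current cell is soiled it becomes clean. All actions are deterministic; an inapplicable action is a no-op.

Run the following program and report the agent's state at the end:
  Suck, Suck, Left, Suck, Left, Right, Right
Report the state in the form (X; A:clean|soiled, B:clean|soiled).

(B; A:clean, B:clean)

Suck (#1): (B; A:soiled, B:clean)
Suck (#2): (B; A:soiled, B:clean)
Left (#3): (A; A:soiled, B:clean)
Suck (#4): (A; A:clean, B:clean)
Left (#5): (A; A:clean, B:clean)
Right (#6): (B; A:clean, B:clean)
Right (#7): (B; A:clean, B:clean)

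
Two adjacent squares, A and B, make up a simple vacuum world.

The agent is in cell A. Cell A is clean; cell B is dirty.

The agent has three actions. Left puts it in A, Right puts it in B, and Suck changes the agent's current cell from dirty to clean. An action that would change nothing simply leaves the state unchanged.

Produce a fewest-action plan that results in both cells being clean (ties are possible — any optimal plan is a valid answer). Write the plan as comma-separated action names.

t=1 Right ⇒ loc=B A=clean B=dirty
t=2 Suck ⇒ loc=B A=clean B=clean
min 2: go B then Suck

Right, Suck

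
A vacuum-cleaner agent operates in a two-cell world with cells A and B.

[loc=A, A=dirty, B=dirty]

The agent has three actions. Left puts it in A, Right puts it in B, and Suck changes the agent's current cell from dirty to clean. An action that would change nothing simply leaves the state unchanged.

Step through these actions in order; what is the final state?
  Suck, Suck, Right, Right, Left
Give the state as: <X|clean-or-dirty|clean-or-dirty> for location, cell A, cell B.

1. Suck → <A|clean|dirty>
2. Suck → <A|clean|dirty>
3. Right → <B|clean|dirty>
4. Right → <B|clean|dirty>
5. Left → <A|clean|dirty>

<A|clean|dirty>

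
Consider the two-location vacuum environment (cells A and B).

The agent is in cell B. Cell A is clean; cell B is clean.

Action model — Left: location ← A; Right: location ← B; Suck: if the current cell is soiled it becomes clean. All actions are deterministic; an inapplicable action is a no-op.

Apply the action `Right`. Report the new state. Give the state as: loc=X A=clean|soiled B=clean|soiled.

start: loc=B A=clean B=clean
Right (#1): loc=B A=clean B=clean

loc=B A=clean B=clean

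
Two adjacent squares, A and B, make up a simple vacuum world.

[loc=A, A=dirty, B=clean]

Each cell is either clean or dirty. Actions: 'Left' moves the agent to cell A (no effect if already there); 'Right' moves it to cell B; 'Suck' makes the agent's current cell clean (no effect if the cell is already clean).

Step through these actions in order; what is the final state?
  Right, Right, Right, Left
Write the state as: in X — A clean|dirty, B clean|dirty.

in A — A dirty, B clean

[1] after Right: in B — A dirty, B clean
[2] after Right: in B — A dirty, B clean
[3] after Right: in B — A dirty, B clean
[4] after Left: in A — A dirty, B clean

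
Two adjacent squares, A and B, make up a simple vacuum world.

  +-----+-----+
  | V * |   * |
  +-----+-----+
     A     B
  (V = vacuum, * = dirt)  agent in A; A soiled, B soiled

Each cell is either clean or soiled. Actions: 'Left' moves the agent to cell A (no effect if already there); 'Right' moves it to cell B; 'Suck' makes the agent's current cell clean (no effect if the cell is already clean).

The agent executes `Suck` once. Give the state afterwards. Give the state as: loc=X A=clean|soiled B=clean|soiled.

start: loc=A A=soiled B=soiled
1) do Suck; now loc=A A=clean B=soiled

loc=A A=clean B=soiled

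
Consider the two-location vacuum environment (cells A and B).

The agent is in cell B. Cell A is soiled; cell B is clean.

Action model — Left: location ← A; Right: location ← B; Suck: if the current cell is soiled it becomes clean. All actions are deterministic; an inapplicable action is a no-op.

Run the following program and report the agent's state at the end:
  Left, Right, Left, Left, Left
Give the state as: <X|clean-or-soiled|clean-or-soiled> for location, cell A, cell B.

step 1/5 (Left): <A|soiled|clean>
step 2/5 (Right): <B|soiled|clean>
step 3/5 (Left): <A|soiled|clean>
step 4/5 (Left): <A|soiled|clean>
step 5/5 (Left): <A|soiled|clean>

<A|soiled|clean>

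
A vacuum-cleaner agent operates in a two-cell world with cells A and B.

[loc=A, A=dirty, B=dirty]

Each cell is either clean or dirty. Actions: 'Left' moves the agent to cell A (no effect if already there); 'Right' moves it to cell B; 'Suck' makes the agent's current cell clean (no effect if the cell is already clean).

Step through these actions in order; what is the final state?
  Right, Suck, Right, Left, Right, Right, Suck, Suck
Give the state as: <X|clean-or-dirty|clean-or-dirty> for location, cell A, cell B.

t=1 Right ⇒ <B|dirty|dirty>
t=2 Suck ⇒ <B|dirty|clean>
t=3 Right ⇒ <B|dirty|clean>
t=4 Left ⇒ <A|dirty|clean>
t=5 Right ⇒ <B|dirty|clean>
t=6 Right ⇒ <B|dirty|clean>
t=7 Suck ⇒ <B|dirty|clean>
t=8 Suck ⇒ <B|dirty|clean>

<B|dirty|clean>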